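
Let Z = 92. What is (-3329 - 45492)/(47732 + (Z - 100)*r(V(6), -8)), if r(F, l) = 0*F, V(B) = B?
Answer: -48821/47732 ≈ -1.0228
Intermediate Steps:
r(F, l) = 0
(-3329 - 45492)/(47732 + (Z - 100)*r(V(6), -8)) = (-3329 - 45492)/(47732 + (92 - 100)*0) = -48821/(47732 - 8*0) = -48821/(47732 + 0) = -48821/47732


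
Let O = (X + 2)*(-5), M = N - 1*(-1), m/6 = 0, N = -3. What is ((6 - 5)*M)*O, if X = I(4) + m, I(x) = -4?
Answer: -20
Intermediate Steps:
m = 0 (m = 6*0 = 0)
M = -2 (M = -3 - 1*(-1) = -3 + 1 = -2)
X = -4 (X = -4 + 0 = -4)
O = 10 (O = (-4 + 2)*(-5) = -2*(-5) = 10)
((6 - 5)*M)*O = ((6 - 5)*(-2))*10 = (1*(-2))*10 = -2*10 = -20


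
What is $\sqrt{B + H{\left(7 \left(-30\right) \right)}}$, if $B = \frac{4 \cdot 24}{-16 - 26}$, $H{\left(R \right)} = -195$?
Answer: $\frac{i \sqrt{9667}}{7} \approx 14.046 i$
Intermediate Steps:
$B = - \frac{16}{7}$ ($B = \frac{96}{-42} = 96 \left(- \frac{1}{42}\right) = - \frac{16}{7} \approx -2.2857$)
$\sqrt{B + H{\left(7 \left(-30\right) \right)}} = \sqrt{- \frac{16}{7} - 195} = \sqrt{- \frac{1381}{7}} = \frac{i \sqrt{9667}}{7}$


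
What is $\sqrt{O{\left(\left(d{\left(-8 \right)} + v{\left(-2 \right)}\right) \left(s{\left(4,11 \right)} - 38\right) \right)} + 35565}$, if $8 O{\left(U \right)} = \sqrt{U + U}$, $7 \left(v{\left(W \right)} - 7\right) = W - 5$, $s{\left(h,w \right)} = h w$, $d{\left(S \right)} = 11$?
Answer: $\frac{\sqrt{142260 + \sqrt{51}}}{2} \approx 188.59$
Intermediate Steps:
$v{\left(W \right)} = \frac{44}{7} + \frac{W}{7}$ ($v{\left(W \right)} = 7 + \frac{W - 5}{7} = 7 + \frac{-5 + W}{7} = 7 + \left(- \frac{5}{7} + \frac{W}{7}\right) = \frac{44}{7} + \frac{W}{7}$)
$O{\left(U \right)} = \frac{\sqrt{2} \sqrt{U}}{8}$ ($O{\left(U \right)} = \frac{\sqrt{U + U}}{8} = \frac{\sqrt{2 U}}{8} = \frac{\sqrt{2} \sqrt{U}}{8}$)
$\sqrt{O{\left(\left(d{\left(-8 \right)} + v{\left(-2 \right)}\right) \left(s{\left(4,11 \right)} - 38\right) \right)} + 35565} = \sqrt{\frac{\sqrt{2} \sqrt{\left(11 + \left(\frac{44}{7} + \frac{1}{7} \left(-2\right)\right)\right) \left(4 \cdot 11 - 38\right)}}{8} + 35565} = \sqrt{\frac{\sqrt{2} \sqrt{\left(11 + \left(\frac{44}{7} - \frac{2}{7}\right)\right) \left(44 - 38\right)}}{8} + 35565} = \sqrt{\frac{\sqrt{2} \sqrt{\left(11 + 6\right) 6}}{8} + 35565} = \sqrt{\frac{\sqrt{2} \sqrt{17 \cdot 6}}{8} + 35565} = \sqrt{\frac{\sqrt{2} \sqrt{102}}{8} + 35565} = \sqrt{\frac{\sqrt{51}}{4} + 35565} = \sqrt{35565 + \frac{\sqrt{51}}{4}}$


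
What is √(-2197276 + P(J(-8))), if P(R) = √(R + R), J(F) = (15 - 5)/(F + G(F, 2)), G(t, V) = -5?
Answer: √(-371339644 + 26*I*√65)/13 ≈ 0.00041838 + 1482.3*I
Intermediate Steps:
J(F) = 10/(-5 + F) (J(F) = (15 - 5)/(F - 5) = 10/(-5 + F))
P(R) = √2*√R (P(R) = √(2*R) = √2*√R)
√(-2197276 + P(J(-8))) = √(-2197276 + √2*√(10/(-5 - 8))) = √(-2197276 + √2*√(10/(-13))) = √(-2197276 + √2*√(10*(-1/13))) = √(-2197276 + √2*√(-10/13)) = √(-2197276 + √2*(I*√130/13)) = √(-2197276 + 2*I*√65/13)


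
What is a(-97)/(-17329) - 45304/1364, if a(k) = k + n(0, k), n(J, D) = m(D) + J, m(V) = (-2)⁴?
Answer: -6330343/190619 ≈ -33.209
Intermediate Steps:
m(V) = 16
n(J, D) = 16 + J
a(k) = 16 + k (a(k) = k + (16 + 0) = k + 16 = 16 + k)
a(-97)/(-17329) - 45304/1364 = (16 - 97)/(-17329) - 45304/1364 = -81*(-1/17329) - 45304*1/1364 = 81/17329 - 11326/341 = -6330343/190619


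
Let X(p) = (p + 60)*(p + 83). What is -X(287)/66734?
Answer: -64195/33367 ≈ -1.9239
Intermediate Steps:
X(p) = (60 + p)*(83 + p)
-X(287)/66734 = -(4980 + 287² + 143*287)/66734 = -(4980 + 82369 + 41041)/66734 = -128390/66734 = -1*64195/33367 = -64195/33367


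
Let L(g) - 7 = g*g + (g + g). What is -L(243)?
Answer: -59542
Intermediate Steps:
L(g) = 7 + g² + 2*g (L(g) = 7 + (g*g + (g + g)) = 7 + (g² + 2*g) = 7 + g² + 2*g)
-L(243) = -(7 + 243² + 2*243) = -(7 + 59049 + 486) = -1*59542 = -59542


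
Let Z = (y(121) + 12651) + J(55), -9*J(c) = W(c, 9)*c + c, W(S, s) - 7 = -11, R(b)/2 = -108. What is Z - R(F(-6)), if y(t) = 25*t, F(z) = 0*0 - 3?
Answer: 47731/3 ≈ 15910.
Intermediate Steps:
F(z) = -3 (F(z) = 0 - 3 = -3)
R(b) = -216 (R(b) = 2*(-108) = -216)
W(S, s) = -4 (W(S, s) = 7 - 11 = -4)
J(c) = c/3 (J(c) = -(-4*c + c)/9 = -(-1)*c/3 = c/3)
Z = 47083/3 (Z = (25*121 + 12651) + (⅓)*55 = (3025 + 12651) + 55/3 = 15676 + 55/3 = 47083/3 ≈ 15694.)
Z - R(F(-6)) = 47083/3 - 1*(-216) = 47083/3 + 216 = 47731/3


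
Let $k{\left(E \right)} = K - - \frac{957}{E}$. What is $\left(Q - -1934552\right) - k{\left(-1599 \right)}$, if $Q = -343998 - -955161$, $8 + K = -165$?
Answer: $\frac{1356958623}{533} \approx 2.5459 \cdot 10^{6}$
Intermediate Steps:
$K = -173$ ($K = -8 - 165 = -173$)
$Q = 611163$ ($Q = -343998 + 955161 = 611163$)
$k{\left(E \right)} = -173 + \frac{957}{E}$ ($k{\left(E \right)} = -173 - - \frac{957}{E} = -173 + \frac{957}{E}$)
$\left(Q - -1934552\right) - k{\left(-1599 \right)} = \left(611163 - -1934552\right) - \left(-173 + \frac{957}{-1599}\right) = \left(611163 + 1934552\right) - \left(-173 + 957 \left(- \frac{1}{1599}\right)\right) = 2545715 - \left(-173 - \frac{319}{533}\right) = 2545715 - - \frac{92528}{533} = 2545715 + \frac{92528}{533} = \frac{1356958623}{533}$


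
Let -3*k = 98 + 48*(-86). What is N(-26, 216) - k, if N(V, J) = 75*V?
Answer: -9880/3 ≈ -3293.3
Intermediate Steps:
k = 4030/3 (k = -(98 + 48*(-86))/3 = -(98 - 4128)/3 = -1/3*(-4030) = 4030/3 ≈ 1343.3)
N(-26, 216) - k = 75*(-26) - 1*4030/3 = -1950 - 4030/3 = -9880/3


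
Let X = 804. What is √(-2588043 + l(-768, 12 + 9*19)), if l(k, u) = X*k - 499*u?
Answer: 8*I*√51513 ≈ 1815.7*I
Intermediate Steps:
l(k, u) = -499*u + 804*k (l(k, u) = 804*k - 499*u = -499*u + 804*k)
√(-2588043 + l(-768, 12 + 9*19)) = √(-2588043 + (-499*(12 + 9*19) + 804*(-768))) = √(-2588043 + (-499*(12 + 171) - 617472)) = √(-2588043 + (-499*183 - 617472)) = √(-2588043 + (-91317 - 617472)) = √(-2588043 - 708789) = √(-3296832) = 8*I*√51513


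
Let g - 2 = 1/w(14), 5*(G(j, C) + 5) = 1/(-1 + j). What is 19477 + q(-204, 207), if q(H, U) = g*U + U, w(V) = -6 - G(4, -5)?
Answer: 318463/16 ≈ 19904.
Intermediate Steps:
G(j, C) = -5 + 1/(5*(-1 + j))
w(V) = -16/15 (w(V) = -6 - (26 - 25*4)/(5*(-1 + 4)) = -6 - (26 - 100)/(5*3) = -6 - (-74)/(5*3) = -6 - 1*(-74/15) = -6 + 74/15 = -16/15)
g = 17/16 (g = 2 + 1/(-16/15) = 2 - 15/16 = 17/16 ≈ 1.0625)
q(H, U) = 33*U/16 (q(H, U) = 17*U/16 + U = 33*U/16)
19477 + q(-204, 207) = 19477 + (33/16)*207 = 19477 + 6831/16 = 318463/16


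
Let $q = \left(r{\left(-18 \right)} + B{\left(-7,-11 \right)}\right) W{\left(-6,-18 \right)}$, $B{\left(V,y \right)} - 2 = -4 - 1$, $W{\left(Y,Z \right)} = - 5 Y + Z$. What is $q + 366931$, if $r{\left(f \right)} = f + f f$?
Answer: $370567$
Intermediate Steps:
$r{\left(f \right)} = f + f^{2}$
$W{\left(Y,Z \right)} = Z - 5 Y$
$B{\left(V,y \right)} = -3$ ($B{\left(V,y \right)} = 2 - 5 = -3$)
$q = 3636$ ($q = \left(- 18 \left(1 - 18\right) - 3\right) \left(-18 - -30\right) = \left(\left(-18\right) \left(-17\right) - 3\right) \left(-18 + 30\right) = \left(306 - 3\right) 12 = 303 \cdot 12 = 3636$)
$q + 366931 = 3636 + 366931 = 370567$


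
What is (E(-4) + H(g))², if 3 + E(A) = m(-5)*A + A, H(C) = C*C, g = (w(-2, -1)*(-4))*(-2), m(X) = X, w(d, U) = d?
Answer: 72361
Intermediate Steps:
g = -16 (g = -2*(-4)*(-2) = 8*(-2) = -16)
H(C) = C²
E(A) = -3 - 4*A (E(A) = -3 + (-5*A + A) = -3 - 4*A)
(E(-4) + H(g))² = ((-3 - 4*(-4)) + (-16)²)² = ((-3 + 16) + 256)² = (13 + 256)² = 269² = 72361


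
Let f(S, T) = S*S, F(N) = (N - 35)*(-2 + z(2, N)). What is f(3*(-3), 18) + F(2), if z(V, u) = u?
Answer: 81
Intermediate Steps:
F(N) = (-35 + N)*(-2 + N) (F(N) = (N - 35)*(-2 + N) = (-35 + N)*(-2 + N))
f(S, T) = S**2
f(3*(-3), 18) + F(2) = (3*(-3))**2 + (70 + 2**2 - 37*2) = (-9)**2 + (70 + 4 - 74) = 81 + 0 = 81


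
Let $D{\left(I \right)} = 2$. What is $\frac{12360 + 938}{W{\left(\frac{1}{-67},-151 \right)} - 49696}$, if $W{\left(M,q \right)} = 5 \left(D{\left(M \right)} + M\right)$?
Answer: $- \frac{890966}{3328967} \approx -0.26764$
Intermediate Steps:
$W{\left(M,q \right)} = 10 + 5 M$ ($W{\left(M,q \right)} = 5 \left(2 + M\right) = 10 + 5 M$)
$\frac{12360 + 938}{W{\left(\frac{1}{-67},-151 \right)} - 49696} = \frac{12360 + 938}{\left(10 + \frac{5}{-67}\right) - 49696} = \frac{13298}{\left(10 + 5 \left(- \frac{1}{67}\right)\right) - 49696} = \frac{13298}{\left(10 - \frac{5}{67}\right) - 49696} = \frac{13298}{\frac{665}{67} - 49696} = \frac{13298}{- \frac{3328967}{67}} = 13298 \left(- \frac{67}{3328967}\right) = - \frac{890966}{3328967}$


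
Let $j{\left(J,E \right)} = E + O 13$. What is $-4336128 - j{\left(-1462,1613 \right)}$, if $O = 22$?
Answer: $-4338027$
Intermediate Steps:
$j{\left(J,E \right)} = 286 + E$ ($j{\left(J,E \right)} = E + 22 \cdot 13 = E + 286 = 286 + E$)
$-4336128 - j{\left(-1462,1613 \right)} = -4336128 - \left(286 + 1613\right) = -4336128 - 1899 = -4338027$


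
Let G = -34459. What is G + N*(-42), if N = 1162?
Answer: -83263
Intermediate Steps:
G + N*(-42) = -34459 + 1162*(-42) = -34459 - 48804 = -83263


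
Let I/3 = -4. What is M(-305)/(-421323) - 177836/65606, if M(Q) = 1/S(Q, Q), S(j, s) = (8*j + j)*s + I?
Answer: -31364676817534285/11570834855085597 ≈ -2.7107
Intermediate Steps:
I = -12 (I = 3*(-4) = -12)
S(j, s) = -12 + 9*j*s (S(j, s) = (8*j + j)*s - 12 = (9*j)*s - 12 = 9*j*s - 12 = -12 + 9*j*s)
M(Q) = 1/(-12 + 9*Q²) (M(Q) = 1/(-12 + 9*Q*Q) = 1/(-12 + 9*Q²))
M(-305)/(-421323) - 177836/65606 = (1/(3*(-4 + 3*(-305)²)))/(-421323) - 177836/65606 = (1/(3*(-4 + 3*93025)))*(-1/421323) - 177836*1/65606 = (1/(3*(-4 + 279075)))*(-1/421323) - 88918/32803 = ((⅓)/279071)*(-1/421323) - 88918/32803 = ((⅓)*(1/279071))*(-1/421323) - 88918/32803 = (1/837213)*(-1/421323) - 88918/32803 = -1/352737092799 - 88918/32803 = -31364676817534285/11570834855085597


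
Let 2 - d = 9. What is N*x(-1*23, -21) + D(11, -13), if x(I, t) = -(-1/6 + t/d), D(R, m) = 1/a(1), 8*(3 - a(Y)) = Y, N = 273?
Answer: -35565/46 ≈ -773.15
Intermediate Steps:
a(Y) = 3 - Y/8
d = -7 (d = 2 - 1*9 = 2 - 9 = -7)
D(R, m) = 8/23 (D(R, m) = 1/(3 - 1/8*1) = 1/(3 - 1/8) = 1/(23/8) = 8/23)
x(I, t) = 1/6 + t/7 (x(I, t) = -(-1/6 + t/(-7)) = -(-1*1/6 + t*(-1/7)) = -(-1/6 - t/7) = 1/6 + t/7)
N*x(-1*23, -21) + D(11, -13) = 273*(1/6 + (1/7)*(-21)) + 8/23 = 273*(1/6 - 3) + 8/23 = 273*(-17/6) + 8/23 = -1547/2 + 8/23 = -35565/46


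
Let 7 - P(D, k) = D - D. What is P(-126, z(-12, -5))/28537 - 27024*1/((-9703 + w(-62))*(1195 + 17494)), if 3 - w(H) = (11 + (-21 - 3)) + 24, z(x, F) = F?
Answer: 680535347/1726382713341 ≈ 0.00039420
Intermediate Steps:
P(D, k) = 7 (P(D, k) = 7 - (D - D) = 7 - 1*0 = 7 + 0 = 7)
w(H) = -8 (w(H) = 3 - ((11 + (-21 - 3)) + 24) = 3 - ((11 - 24) + 24) = 3 - (-13 + 24) = 3 - 1*11 = 3 - 11 = -8)
P(-126, z(-12, -5))/28537 - 27024*1/((-9703 + w(-62))*(1195 + 17494)) = 7/28537 - 27024*1/((-9703 - 8)*(1195 + 17494)) = 7*(1/28537) - 27024/((-9711*18689)) = 7/28537 - 27024/(-181488879) = 7/28537 - 27024*(-1/181488879) = 7/28537 + 9008/60496293 = 680535347/1726382713341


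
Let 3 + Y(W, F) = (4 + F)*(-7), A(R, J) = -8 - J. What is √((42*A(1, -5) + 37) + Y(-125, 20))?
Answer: 2*I*√65 ≈ 16.125*I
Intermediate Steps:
Y(W, F) = -31 - 7*F (Y(W, F) = -3 + (4 + F)*(-7) = -3 + (-28 - 7*F) = -31 - 7*F)
√((42*A(1, -5) + 37) + Y(-125, 20)) = √((42*(-8 - 1*(-5)) + 37) + (-31 - 7*20)) = √((42*(-8 + 5) + 37) + (-31 - 140)) = √((42*(-3) + 37) - 171) = √((-126 + 37) - 171) = √(-89 - 171) = √(-260) = 2*I*√65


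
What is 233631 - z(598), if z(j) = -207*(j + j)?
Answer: 481203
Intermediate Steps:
z(j) = -414*j
233631 - z(598) = 233631 - (-414)*598 = 233631 - 1*(-247572) = 233631 + 247572 = 481203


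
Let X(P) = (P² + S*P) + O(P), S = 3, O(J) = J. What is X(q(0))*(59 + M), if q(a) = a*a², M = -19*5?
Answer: 0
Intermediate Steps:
M = -95
q(a) = a³
X(P) = P² + 4*P (X(P) = (P² + 3*P) + P = P² + 4*P)
X(q(0))*(59 + M) = (0³*(4 + 0³))*(59 - 95) = (0*(4 + 0))*(-36) = (0*4)*(-36) = 0*(-36) = 0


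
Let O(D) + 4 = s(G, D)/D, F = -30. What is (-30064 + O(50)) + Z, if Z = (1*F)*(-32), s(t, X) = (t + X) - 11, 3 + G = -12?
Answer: -727688/25 ≈ -29108.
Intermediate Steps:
G = -15 (G = -3 - 12 = -15)
s(t, X) = -11 + X + t (s(t, X) = (X + t) - 11 = -11 + X + t)
Z = 960 (Z = (1*(-30))*(-32) = -30*(-32) = 960)
O(D) = -4 + (-26 + D)/D (O(D) = -4 + (-11 + D - 15)/D = -4 + (-26 + D)/D)
(-30064 + O(50)) + Z = (-30064 + (-3 - 26/50)) + 960 = (-30064 + (-3 - 26*1/50)) + 960 = (-30064 + (-3 - 13/25)) + 960 = (-30064 - 88/25) + 960 = -751688/25 + 960 = -727688/25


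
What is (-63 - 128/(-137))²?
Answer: 72301009/18769 ≈ 3852.1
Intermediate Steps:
(-63 - 128/(-137))² = (-63 - 128*(-1/137))² = (-63 + 128/137)² = (-8503/137)² = 72301009/18769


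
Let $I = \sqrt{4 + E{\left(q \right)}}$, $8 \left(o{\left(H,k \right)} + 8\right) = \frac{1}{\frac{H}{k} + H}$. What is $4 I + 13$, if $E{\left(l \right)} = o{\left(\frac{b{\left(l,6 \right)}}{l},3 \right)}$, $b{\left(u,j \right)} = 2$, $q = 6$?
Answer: $13 + \frac{i \sqrt{238}}{2} \approx 13.0 + 7.7136 i$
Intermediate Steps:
$o{\left(H,k \right)} = -8 + \frac{1}{8 \left(H + \frac{H}{k}\right)}$ ($o{\left(H,k \right)} = -8 + \frac{1}{8 \left(\frac{H}{k} + H\right)} = -8 + \frac{1}{8 \left(H + \frac{H}{k}\right)}$)
$E{\left(l \right)} = \frac{l \left(3 - \frac{512}{l}\right)}{64}$ ($E{\left(l \right)} = \frac{3 - 64 \frac{2}{l} - 64 \frac{2}{l} 3}{8 \frac{2}{l} \left(1 + 3\right)} = \frac{\frac{l}{2} \left(3 - \frac{128}{l} - \frac{384}{l}\right)}{8 \cdot 4} = \frac{1}{8} \frac{l}{2} \cdot \frac{1}{4} \left(3 - \frac{512}{l}\right) = \frac{l \left(3 - \frac{512}{l}\right)}{64}$)
$I = \frac{i \sqrt{238}}{8}$ ($I = \sqrt{4 + \left(-8 + \frac{3}{64} \cdot 6\right)} = \sqrt{4 + \left(-8 + \frac{9}{32}\right)} = \sqrt{4 - \frac{247}{32}} = \sqrt{- \frac{119}{32}} = \frac{i \sqrt{238}}{8} \approx 1.9284 i$)
$4 I + 13 = 4 \frac{i \sqrt{238}}{8} + 13 = \frac{i \sqrt{238}}{2} + 13 = 13 + \frac{i \sqrt{238}}{2}$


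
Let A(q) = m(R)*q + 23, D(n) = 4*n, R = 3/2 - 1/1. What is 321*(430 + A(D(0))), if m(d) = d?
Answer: 145413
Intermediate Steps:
R = 1/2 (R = 3*(1/2) - 1*1 = 3/2 - 1 = 1/2 ≈ 0.50000)
A(q) = 23 + q/2 (A(q) = q/2 + 23 = 23 + q/2)
321*(430 + A(D(0))) = 321*(430 + (23 + (4*0)/2)) = 321*(430 + (23 + (1/2)*0)) = 321*(430 + (23 + 0)) = 321*(430 + 23) = 321*453 = 145413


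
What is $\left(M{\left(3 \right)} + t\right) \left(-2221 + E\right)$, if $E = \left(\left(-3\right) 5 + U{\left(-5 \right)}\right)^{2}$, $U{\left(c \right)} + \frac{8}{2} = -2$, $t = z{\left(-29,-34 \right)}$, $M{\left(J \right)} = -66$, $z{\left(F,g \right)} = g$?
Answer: $178000$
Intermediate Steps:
$t = -34$
$U{\left(c \right)} = -6$ ($U{\left(c \right)} = -4 - 2 = -6$)
$E = 441$ ($E = \left(\left(-3\right) 5 - 6\right)^{2} = \left(-15 - 6\right)^{2} = \left(-21\right)^{2} = 441$)
$\left(M{\left(3 \right)} + t\right) \left(-2221 + E\right) = \left(-66 - 34\right) \left(-2221 + 441\right) = \left(-100\right) \left(-1780\right) = 178000$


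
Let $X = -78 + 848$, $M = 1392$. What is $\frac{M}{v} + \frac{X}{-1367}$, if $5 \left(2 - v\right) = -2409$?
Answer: $\frac{7651690}{3306773} \approx 2.3139$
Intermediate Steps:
$X = 770$
$v = \frac{2419}{5}$ ($v = 2 - - \frac{2409}{5} = 2 + \frac{2409}{5} = \frac{2419}{5} \approx 483.8$)
$\frac{M}{v} + \frac{X}{-1367} = \frac{1392}{\frac{2419}{5}} + \frac{770}{-1367} = 1392 \cdot \frac{5}{2419} + 770 \left(- \frac{1}{1367}\right) = \frac{6960}{2419} - \frac{770}{1367} = \frac{7651690}{3306773}$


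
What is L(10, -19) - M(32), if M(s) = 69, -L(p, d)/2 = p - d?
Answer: -127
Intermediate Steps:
L(p, d) = -2*p + 2*d (L(p, d) = -2*(p - d) = -2*p + 2*d)
L(10, -19) - M(32) = (-2*10 + 2*(-19)) - 1*69 = (-20 - 38) - 69 = -58 - 69 = -127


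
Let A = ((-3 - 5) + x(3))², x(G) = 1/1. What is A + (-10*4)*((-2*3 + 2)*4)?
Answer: 689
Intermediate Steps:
x(G) = 1
A = 49 (A = ((-3 - 5) + 1)² = (-8 + 1)² = (-7)² = 49)
A + (-10*4)*((-2*3 + 2)*4) = 49 + (-10*4)*((-2*3 + 2)*4) = 49 - 40*(-6 + 2)*4 = 49 - (-160)*4 = 49 - 40*(-16) = 49 + 640 = 689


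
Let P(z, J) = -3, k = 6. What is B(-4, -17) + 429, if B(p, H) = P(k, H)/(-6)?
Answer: 859/2 ≈ 429.50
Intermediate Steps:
B(p, H) = ½ (B(p, H) = -3/(-6) = -3*(-⅙) = ½)
B(-4, -17) + 429 = ½ + 429 = 859/2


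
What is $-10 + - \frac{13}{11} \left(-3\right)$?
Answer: $- \frac{71}{11} \approx -6.4545$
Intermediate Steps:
$-10 + - \frac{13}{11} \left(-3\right) = -10 + \left(-13\right) \frac{1}{11} \left(-3\right) = -10 - - \frac{39}{11} = -10 + \frac{39}{11} = - \frac{71}{11}$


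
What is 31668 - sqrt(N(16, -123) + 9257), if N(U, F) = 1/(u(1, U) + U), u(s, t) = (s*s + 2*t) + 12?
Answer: 31668 - 3*sqrt(3827262)/61 ≈ 31572.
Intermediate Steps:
u(s, t) = 12 + s**2 + 2*t (u(s, t) = (s**2 + 2*t) + 12 = 12 + s**2 + 2*t)
N(U, F) = 1/(13 + 3*U) (N(U, F) = 1/((12 + 1**2 + 2*U) + U) = 1/((12 + 1 + 2*U) + U) = 1/((13 + 2*U) + U) = 1/(13 + 3*U))
31668 - sqrt(N(16, -123) + 9257) = 31668 - sqrt(1/(13 + 3*16) + 9257) = 31668 - sqrt(1/(13 + 48) + 9257) = 31668 - sqrt(1/61 + 9257) = 31668 - sqrt(564678/61) = 31668 - 3*sqrt(3827262)/61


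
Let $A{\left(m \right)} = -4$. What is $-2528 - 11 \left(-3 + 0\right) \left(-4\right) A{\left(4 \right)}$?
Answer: $-2000$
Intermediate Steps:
$-2528 - 11 \left(-3 + 0\right) \left(-4\right) A{\left(4 \right)} = -2528 - 11 \left(-3 + 0\right) \left(-4\right) \left(-4\right) = -2528 - 11 \left(\left(-3\right) \left(-4\right)\right) \left(-4\right) = -2528 - 11 \cdot 12 \left(-4\right) = -2528 - 132 \left(-4\right) = -2528 - -528 = -2528 + 528 = -2000$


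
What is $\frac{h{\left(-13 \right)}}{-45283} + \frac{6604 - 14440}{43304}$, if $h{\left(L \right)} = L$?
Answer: $- \frac{88568659}{490233758} \approx -0.18067$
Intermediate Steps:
$\frac{h{\left(-13 \right)}}{-45283} + \frac{6604 - 14440}{43304} = - \frac{13}{-45283} + \frac{6604 - 14440}{43304} = \left(-13\right) \left(- \frac{1}{45283}\right) - \frac{1959}{10826} = \frac{13}{45283} - \frac{1959}{10826} = - \frac{88568659}{490233758}$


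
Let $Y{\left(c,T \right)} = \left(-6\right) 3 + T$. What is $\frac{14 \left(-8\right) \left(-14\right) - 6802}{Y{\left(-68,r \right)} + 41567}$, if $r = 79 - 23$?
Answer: $- \frac{5234}{41605} \approx -0.1258$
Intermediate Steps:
$r = 56$ ($r = 79 - 23 = 56$)
$Y{\left(c,T \right)} = -18 + T$
$\frac{14 \left(-8\right) \left(-14\right) - 6802}{Y{\left(-68,r \right)} + 41567} = \frac{14 \left(-8\right) \left(-14\right) - 6802}{\left(-18 + 56\right) + 41567} = \frac{\left(-112\right) \left(-14\right) - 6802}{38 + 41567} = \frac{1568 - 6802}{41605} = \left(-5234\right) \frac{1}{41605} = - \frac{5234}{41605}$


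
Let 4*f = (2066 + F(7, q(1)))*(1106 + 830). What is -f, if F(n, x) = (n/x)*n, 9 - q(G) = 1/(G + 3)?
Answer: -5013272/5 ≈ -1.0027e+6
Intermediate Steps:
q(G) = 9 - 1/(3 + G) (q(G) = 9 - 1/(G + 3) = 9 - 1/(3 + G))
F(n, x) = n²/x
f = 5013272/5 (f = ((2066 + 7²/(((26 + 9*1)/(3 + 1))))*(1106 + 830))/4 = ((2066 + 49/(((26 + 9)/4)))*1936)/4 = ((2066 + 49/(((¼)*35)))*1936)/4 = ((2066 + 49/(35/4))*1936)/4 = ((2066 + 49*(4/35))*1936)/4 = ((2066 + 28/5)*1936)/4 = ((10358/5)*1936)/4 = (¼)*(20053088/5) = 5013272/5 ≈ 1.0027e+6)
-f = -1*5013272/5 = -5013272/5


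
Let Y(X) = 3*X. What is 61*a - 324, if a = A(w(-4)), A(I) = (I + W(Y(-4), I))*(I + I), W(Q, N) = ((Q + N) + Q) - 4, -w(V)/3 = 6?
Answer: 140220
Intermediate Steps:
w(V) = -18 (w(V) = -3*6 = -18)
W(Q, N) = -4 + N + 2*Q (W(Q, N) = ((N + Q) + Q) - 4 = (N + 2*Q) - 4 = -4 + N + 2*Q)
A(I) = 2*I*(-28 + 2*I) (A(I) = (I + (-4 + I + 2*(3*(-4))))*(I + I) = (I + (-4 + I + 2*(-12)))*(2*I) = (I + (-4 + I - 24))*(2*I) = (I + (-28 + I))*(2*I) = (-28 + 2*I)*(2*I) = 2*I*(-28 + 2*I))
a = 2304 (a = 4*(-18)*(-14 - 18) = 4*(-18)*(-32) = 2304)
61*a - 324 = 61*2304 - 324 = 140544 - 324 = 140220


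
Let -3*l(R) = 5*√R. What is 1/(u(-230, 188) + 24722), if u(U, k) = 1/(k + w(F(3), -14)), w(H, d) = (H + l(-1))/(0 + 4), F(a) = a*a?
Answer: 16106738713/398190879123293 - 15*I/796381758246586 ≈ 4.045e-5 - 1.8835e-14*I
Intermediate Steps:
F(a) = a²
l(R) = -5*√R/3
w(H, d) = -5*I/12 + H/4 (w(H, d) = (H - 5*I/3)/(0 + 4) = (H - 5*I/3)/4 = (H - 5*I/3)*(¼) = -5*I/12 + H/4)
u(U, k) = 1/(9/4 + k - 5*I/12) (u(U, k) = 1/(k + (-5*I/12 + (¼)*3²)) = 1/(k + (-5*I/12 + (¼)*9)) = 1/(k + (-5*I/12 + 9/4)) = 1/(k + (9/4 - 5*I/12)) = 1/(9/4 + k - 5*I/12))
1/(u(-230, 188) + 24722) = 1/(12/(27 - 5*I + 12*188) + 24722) = 1/(12/(27 - 5*I + 2256) + 24722) = 1/(12/(2283 - 5*I) + 24722) = 1/(12*((2283 + 5*I)/5212114) + 24722) = 1/(6*(2283 + 5*I)/2606057 + 24722) = 1/(24722 + 6*(2283 + 5*I)/2606057)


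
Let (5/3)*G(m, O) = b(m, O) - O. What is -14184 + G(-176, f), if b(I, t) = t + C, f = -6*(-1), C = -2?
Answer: -70926/5 ≈ -14185.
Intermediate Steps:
f = 6
b(I, t) = -2 + t (b(I, t) = t - 2 = -2 + t)
G(m, O) = -6/5 (G(m, O) = 3*((-2 + O) - O)/5 = (3/5)*(-2) = -6/5)
-14184 + G(-176, f) = -14184 - 6/5 = -70926/5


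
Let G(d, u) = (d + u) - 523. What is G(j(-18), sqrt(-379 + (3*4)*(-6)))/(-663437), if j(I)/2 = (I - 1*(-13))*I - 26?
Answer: 395/663437 - I*sqrt(451)/663437 ≈ 0.00059538 - 3.201e-5*I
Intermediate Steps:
j(I) = -52 + 2*I*(13 + I) (j(I) = 2*((I - 1*(-13))*I - 26) = 2*((I + 13)*I - 26) = 2*((13 + I)*I - 26) = 2*(I*(13 + I) - 26) = 2*(-26 + I*(13 + I)) = -52 + 2*I*(13 + I))
G(d, u) = -523 + d + u
G(j(-18), sqrt(-379 + (3*4)*(-6)))/(-663437) = (-523 + (-52 + 2*(-18)**2 + 26*(-18)) + sqrt(-379 + (3*4)*(-6)))/(-663437) = (-523 + (-52 + 2*324 - 468) + sqrt(-379 + 12*(-6)))*(-1/663437) = (-523 + (-52 + 648 - 468) + sqrt(-379 - 72))*(-1/663437) = (-523 + 128 + sqrt(-451))*(-1/663437) = (-523 + 128 + I*sqrt(451))*(-1/663437) = (-395 + I*sqrt(451))*(-1/663437) = 395/663437 - I*sqrt(451)/663437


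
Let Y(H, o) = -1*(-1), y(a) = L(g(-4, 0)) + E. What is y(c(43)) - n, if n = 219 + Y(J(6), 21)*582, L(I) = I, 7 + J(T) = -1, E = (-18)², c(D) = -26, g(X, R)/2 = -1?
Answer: -479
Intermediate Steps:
g(X, R) = -2 (g(X, R) = 2*(-1) = -2)
E = 324
J(T) = -8 (J(T) = -7 - 1 = -8)
y(a) = 322 (y(a) = -2 + 324 = 322)
Y(H, o) = 1
n = 801 (n = 219 + 1*582 = 219 + 582 = 801)
y(c(43)) - n = 322 - 1*801 = 322 - 801 = -479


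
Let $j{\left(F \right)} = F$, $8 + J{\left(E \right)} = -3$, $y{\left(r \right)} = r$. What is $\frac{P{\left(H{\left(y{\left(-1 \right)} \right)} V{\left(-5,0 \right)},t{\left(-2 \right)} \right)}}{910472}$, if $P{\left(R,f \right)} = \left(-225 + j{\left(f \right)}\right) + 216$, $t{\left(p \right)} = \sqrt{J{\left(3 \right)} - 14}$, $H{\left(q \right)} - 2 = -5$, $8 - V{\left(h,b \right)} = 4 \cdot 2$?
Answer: $- \frac{9}{910472} + \frac{5 i}{910472} \approx -9.885 \cdot 10^{-6} + 5.4917 \cdot 10^{-6} i$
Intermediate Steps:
$J{\left(E \right)} = -11$ ($J{\left(E \right)} = -8 - 3 = -11$)
$V{\left(h,b \right)} = 0$ ($V{\left(h,b \right)} = 8 - 4 \cdot 2 = 8 - 8 = 0$)
$H{\left(q \right)} = -3$ ($H{\left(q \right)} = 2 - 5 = -3$)
$t{\left(p \right)} = 5 i$ ($t{\left(p \right)} = \sqrt{-11 - 14} = \sqrt{-25} = 5 i$)
$P{\left(R,f \right)} = -9 + f$ ($P{\left(R,f \right)} = \left(-225 + f\right) + 216 = -9 + f$)
$\frac{P{\left(H{\left(y{\left(-1 \right)} \right)} V{\left(-5,0 \right)},t{\left(-2 \right)} \right)}}{910472} = \frac{-9 + 5 i}{910472} = \left(-9 + 5 i\right) \frac{1}{910472} = - \frac{9}{910472} + \frac{5 i}{910472}$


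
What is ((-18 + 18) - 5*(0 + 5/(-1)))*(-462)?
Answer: -11550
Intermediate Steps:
((-18 + 18) - 5*(0 + 5/(-1)))*(-462) = (0 - 5*(0 + 5*(-1)))*(-462) = (0 - 5*(0 - 5))*(-462) = (0 - 5*(-5))*(-462) = (0 + 25)*(-462) = 25*(-462) = -11550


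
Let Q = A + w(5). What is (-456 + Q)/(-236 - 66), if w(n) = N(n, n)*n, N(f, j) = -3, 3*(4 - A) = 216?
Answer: 539/302 ≈ 1.7848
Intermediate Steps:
A = -68 (A = 4 - 1/3*216 = 4 - 72 = -68)
w(n) = -3*n
Q = -83 (Q = -68 - 3*5 = -68 - 15 = -83)
(-456 + Q)/(-236 - 66) = (-456 - 83)/(-236 - 66) = -539/(-302) = -539*(-1/302) = 539/302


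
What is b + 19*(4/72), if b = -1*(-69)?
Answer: 1261/18 ≈ 70.056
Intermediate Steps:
b = 69
b + 19*(4/72) = 69 + 19*(4/72) = 69 + 19*(4*(1/72)) = 69 + 19*(1/18) = 69 + 19/18 = 1261/18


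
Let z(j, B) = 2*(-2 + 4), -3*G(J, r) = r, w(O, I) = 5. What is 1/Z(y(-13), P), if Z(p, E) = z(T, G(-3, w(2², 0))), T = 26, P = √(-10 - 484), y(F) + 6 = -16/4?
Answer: ¼ ≈ 0.25000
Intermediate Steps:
y(F) = -10 (y(F) = -6 - 16/4 = -6 - 16*¼ = -6 - 4 = -10)
G(J, r) = -r/3
P = I*√494 (P = √(-494) = I*√494 ≈ 22.226*I)
z(j, B) = 4 (z(j, B) = 2*2 = 4)
Z(p, E) = 4
1/Z(y(-13), P) = 1/4 = ¼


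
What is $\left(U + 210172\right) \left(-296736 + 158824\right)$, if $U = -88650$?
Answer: $-16759342064$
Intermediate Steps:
$\left(U + 210172\right) \left(-296736 + 158824\right) = \left(-88650 + 210172\right) \left(-296736 + 158824\right) = 121522 \left(-137912\right) = -16759342064$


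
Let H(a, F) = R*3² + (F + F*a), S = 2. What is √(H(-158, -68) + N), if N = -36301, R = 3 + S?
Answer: 2*I*√6395 ≈ 159.94*I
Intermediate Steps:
R = 5 (R = 3 + 2 = 5)
H(a, F) = 45 + F + F*a (H(a, F) = 5*3² + (F + F*a) = 5*9 + (F + F*a) = 45 + (F + F*a) = 45 + F + F*a)
√(H(-158, -68) + N) = √((45 - 68 - 68*(-158)) - 36301) = √((45 - 68 + 10744) - 36301) = √(10721 - 36301) = √(-25580) = 2*I*√6395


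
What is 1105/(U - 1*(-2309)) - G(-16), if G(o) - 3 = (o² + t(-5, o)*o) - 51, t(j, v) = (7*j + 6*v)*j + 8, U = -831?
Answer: 15372305/1478 ≈ 10401.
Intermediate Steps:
t(j, v) = 8 + j*(6*v + 7*j) (t(j, v) = (6*v + 7*j)*j + 8 = j*(6*v + 7*j) + 8 = 8 + j*(6*v + 7*j))
G(o) = -48 + o² + o*(183 - 30*o) (G(o) = 3 + ((o² + (8 + 7*(-5)² + 6*(-5)*o)*o) - 51) = 3 + ((o² + (8 + 7*25 - 30*o)*o) - 51) = 3 + ((o² + (8 + 175 - 30*o)*o) - 51) = 3 + ((o² + (183 - 30*o)*o) - 51) = 3 + ((o² + o*(183 - 30*o)) - 51) = 3 + (-51 + o² + o*(183 - 30*o)) = -48 + o² + o*(183 - 30*o))
1105/(U - 1*(-2309)) - G(-16) = 1105/(-831 - 1*(-2309)) - (-48 - 29*(-16)² + 183*(-16)) = 1105/(-831 + 2309) - (-48 - 29*256 - 2928) = 1105/1478 - (-48 - 7424 - 2928) = 1105*(1/1478) - 1*(-10400) = 1105/1478 + 10400 = 15372305/1478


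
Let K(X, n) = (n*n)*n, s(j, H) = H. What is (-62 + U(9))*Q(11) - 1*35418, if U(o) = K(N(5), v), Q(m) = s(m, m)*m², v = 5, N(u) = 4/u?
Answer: 48435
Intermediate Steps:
Q(m) = m³ (Q(m) = m*m² = m³)
K(X, n) = n³ (K(X, n) = n²*n = n³)
U(o) = 125 (U(o) = 5³ = 125)
(-62 + U(9))*Q(11) - 1*35418 = (-62 + 125)*11³ - 1*35418 = 63*1331 - 35418 = 83853 - 35418 = 48435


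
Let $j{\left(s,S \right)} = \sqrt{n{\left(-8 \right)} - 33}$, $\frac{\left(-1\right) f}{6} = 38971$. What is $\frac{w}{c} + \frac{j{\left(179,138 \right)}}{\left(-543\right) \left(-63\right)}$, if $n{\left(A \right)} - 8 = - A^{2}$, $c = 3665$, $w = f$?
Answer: $- \frac{233826}{3665} + \frac{i \sqrt{89}}{34209} \approx -63.8 + 0.00027577 i$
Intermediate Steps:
$f = -233826$ ($f = \left(-6\right) 38971 = -233826$)
$w = -233826$
$n{\left(A \right)} = 8 - A^{2}$
$j{\left(s,S \right)} = i \sqrt{89}$ ($j{\left(s,S \right)} = \sqrt{\left(8 - \left(-8\right)^{2}\right) - 33} = \sqrt{\left(8 - 64\right) - 33} = \sqrt{-56 - 33} = \sqrt{-89} = i \sqrt{89}$)
$\frac{w}{c} + \frac{j{\left(179,138 \right)}}{\left(-543\right) \left(-63\right)} = - \frac{233826}{3665} + \frac{i \sqrt{89}}{\left(-543\right) \left(-63\right)} = \left(-233826\right) \frac{1}{3665} + \frac{i \sqrt{89}}{34209} = - \frac{233826}{3665} + i \sqrt{89} \cdot \frac{1}{34209} = - \frac{233826}{3665} + \frac{i \sqrt{89}}{34209}$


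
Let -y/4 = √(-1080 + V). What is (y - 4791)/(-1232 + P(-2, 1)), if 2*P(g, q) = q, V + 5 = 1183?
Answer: 3194/821 + 56*√2/2463 ≈ 3.9225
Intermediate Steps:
V = 1178 (V = -5 + 1183 = 1178)
P(g, q) = q/2
y = -28*√2 (y = -4*√(-1080 + 1178) = -28*√2 ≈ -39.598)
(y - 4791)/(-1232 + P(-2, 1)) = (-28*√2 - 4791)/(-1232 + (½)*1) = (-4791 - 28*√2)/(-1232 + ½) = (-4791 - 28*√2)/(-2463/2) = (-4791 - 28*√2)*(-2/2463) = 3194/821 + 56*√2/2463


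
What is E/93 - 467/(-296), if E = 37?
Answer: 54383/27528 ≈ 1.9756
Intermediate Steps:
E/93 - 467/(-296) = 37/93 - 467/(-296) = 37*(1/93) - 467*(-1/296) = 37/93 + 467/296 = 54383/27528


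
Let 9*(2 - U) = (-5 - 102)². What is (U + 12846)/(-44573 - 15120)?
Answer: -104183/537237 ≈ -0.19392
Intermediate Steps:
U = -11431/9 (U = 2 - (-5 - 102)²/9 = 2 - ⅑*(-107)² = 2 - ⅑*11449 = 2 - 11449/9 = -11431/9 ≈ -1270.1)
(U + 12846)/(-44573 - 15120) = (-11431/9 + 12846)/(-44573 - 15120) = (104183/9)/(-59693) = (104183/9)*(-1/59693) = -104183/537237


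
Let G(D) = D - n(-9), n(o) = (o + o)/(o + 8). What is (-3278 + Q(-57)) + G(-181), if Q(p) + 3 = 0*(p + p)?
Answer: -3480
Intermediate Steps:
n(o) = 2*o/(8 + o) (n(o) = (2*o)/(8 + o) = 2*o/(8 + o))
Q(p) = -3 (Q(p) = -3 + 0*(p + p) = -3 + 0*(2*p) = -3 + 0 = -3)
G(D) = -18 + D (G(D) = D - 2*(-9)/(8 - 9) = D - 2*(-9)/(-1) = D - 2*(-9)*(-1) = D - 1*18 = D - 18 = -18 + D)
(-3278 + Q(-57)) + G(-181) = (-3278 - 3) + (-18 - 181) = -3281 - 199 = -3480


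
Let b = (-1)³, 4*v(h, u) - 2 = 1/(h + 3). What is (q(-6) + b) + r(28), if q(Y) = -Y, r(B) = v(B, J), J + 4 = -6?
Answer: 683/124 ≈ 5.5081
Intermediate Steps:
J = -10 (J = -4 - 6 = -10)
v(h, u) = ½ + 1/(4*(3 + h)) (v(h, u) = ½ + 1/(4*(h + 3)) = ½ + 1/(4*(3 + h)))
b = -1
r(B) = (7 + 2*B)/(4*(3 + B))
(q(-6) + b) + r(28) = (-1*(-6) - 1) + (7 + 2*28)/(4*(3 + 28)) = (6 - 1) + (¼)*(7 + 56)/31 = 5 + (¼)*(1/31)*63 = 5 + 63/124 = 683/124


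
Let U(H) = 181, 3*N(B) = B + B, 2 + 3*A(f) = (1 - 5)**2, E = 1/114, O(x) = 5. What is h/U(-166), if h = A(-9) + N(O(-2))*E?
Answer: 803/30951 ≈ 0.025944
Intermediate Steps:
E = 1/114 ≈ 0.0087719
A(f) = 14/3 (A(f) = -2/3 + (1 - 5)**2/3 = -2/3 + (1/3)*(-4)**2 = -2/3 + (1/3)*16 = -2/3 + 16/3 = 14/3)
N(B) = 2*B/3 (N(B) = (B + B)/3 = (2*B)/3 = 2*B/3)
h = 803/171 (h = 14/3 + ((2/3)*5)*(1/114) = 14/3 + (10/3)*(1/114) = 14/3 + 5/171 = 803/171 ≈ 4.6959)
h/U(-166) = (803/171)/181 = (803/171)*(1/181) = 803/30951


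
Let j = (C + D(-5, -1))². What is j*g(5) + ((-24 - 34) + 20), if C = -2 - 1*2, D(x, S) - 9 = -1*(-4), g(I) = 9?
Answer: 691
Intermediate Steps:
D(x, S) = 13 (D(x, S) = 9 - 1*(-4) = 9 + 4 = 13)
C = -4 (C = -2 - 2 = -4)
j = 81 (j = (-4 + 13)² = 9² = 81)
j*g(5) + ((-24 - 34) + 20) = 81*9 + ((-24 - 34) + 20) = 729 + (-58 + 20) = 729 - 38 = 691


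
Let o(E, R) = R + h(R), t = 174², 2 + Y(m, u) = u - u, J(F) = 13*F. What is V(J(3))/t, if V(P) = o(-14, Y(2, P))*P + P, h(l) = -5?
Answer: -13/1682 ≈ -0.0077289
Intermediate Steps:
Y(m, u) = -2 (Y(m, u) = -2 + (u - u) = -2 + 0 = -2)
t = 30276
o(E, R) = -5 + R (o(E, R) = R - 5 = -5 + R)
V(P) = -6*P (V(P) = (-5 - 2)*P + P = -7*P + P = -6*P)
V(J(3))/t = -78*3/30276 = -6*39*(1/30276) = -234*1/30276 = -13/1682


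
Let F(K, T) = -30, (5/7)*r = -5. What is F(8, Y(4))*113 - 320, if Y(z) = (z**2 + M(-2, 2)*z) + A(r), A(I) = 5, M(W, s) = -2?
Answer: -3710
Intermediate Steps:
r = -7 (r = (7/5)*(-5) = -7)
Y(z) = 5 + z**2 - 2*z (Y(z) = (z**2 - 2*z) + 5 = 5 + z**2 - 2*z)
F(8, Y(4))*113 - 320 = -30*113 - 320 = -3390 - 320 = -3710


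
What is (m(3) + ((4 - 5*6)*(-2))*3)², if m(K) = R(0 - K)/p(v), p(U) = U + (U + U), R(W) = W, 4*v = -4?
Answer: 24649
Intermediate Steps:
v = -1 (v = (¼)*(-4) = -1)
p(U) = 3*U (p(U) = U + 2*U = 3*U)
m(K) = K/3 (m(K) = (0 - K)/((3*(-1))) = -K/(-3) = -K*(-⅓) = K/3)
(m(3) + ((4 - 5*6)*(-2))*3)² = ((⅓)*3 + ((4 - 5*6)*(-2))*3)² = (1 + ((4 - 30)*(-2))*3)² = (1 - 26*(-2)*3)² = (1 + 52*3)² = (1 + 156)² = 157² = 24649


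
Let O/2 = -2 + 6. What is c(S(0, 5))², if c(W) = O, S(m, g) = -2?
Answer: 64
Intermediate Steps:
O = 8 (O = 2*(-2 + 6) = 2*4 = 8)
c(W) = 8
c(S(0, 5))² = 8² = 64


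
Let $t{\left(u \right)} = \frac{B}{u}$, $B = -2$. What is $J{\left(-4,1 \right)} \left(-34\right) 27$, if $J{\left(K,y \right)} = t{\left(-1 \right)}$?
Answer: $-1836$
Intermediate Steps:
$t{\left(u \right)} = - \frac{2}{u}$
$J{\left(K,y \right)} = 2$ ($J{\left(K,y \right)} = - \frac{2}{-1} = \left(-2\right) \left(-1\right) = 2$)
$J{\left(-4,1 \right)} \left(-34\right) 27 = 2 \left(-34\right) 27 = \left(-68\right) 27 = -1836$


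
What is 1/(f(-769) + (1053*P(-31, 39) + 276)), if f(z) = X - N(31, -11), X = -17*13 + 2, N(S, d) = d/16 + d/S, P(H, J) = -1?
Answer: -496/493499 ≈ -0.0010051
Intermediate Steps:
N(S, d) = d/16 + d/S (N(S, d) = d*(1/16) + d/S = d/16 + d/S)
X = -219 (X = -221 + 2 = -219)
f(z) = -108107/496 (f(z) = -219 - ((1/16)*(-11) - 11/31) = -219 - (-11/16 - 11*1/31) = -219 - (-11/16 - 11/31) = -219 - 1*(-517/496) = -219 + 517/496 = -108107/496)
1/(f(-769) + (1053*P(-31, 39) + 276)) = 1/(-108107/496 + (1053*(-1) + 276)) = 1/(-108107/496 + (-1053 + 276)) = 1/(-108107/496 - 777) = 1/(-493499/496) = -496/493499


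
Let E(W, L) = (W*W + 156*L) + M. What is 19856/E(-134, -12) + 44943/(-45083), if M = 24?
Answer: 42806551/181549241 ≈ 0.23578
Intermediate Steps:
E(W, L) = 24 + W² + 156*L (E(W, L) = (W*W + 156*L) + 24 = (W² + 156*L) + 24 = 24 + W² + 156*L)
19856/E(-134, -12) + 44943/(-45083) = 19856/(24 + (-134)² + 156*(-12)) + 44943/(-45083) = 19856/(24 + 17956 - 1872) + 44943*(-1/45083) = 19856/16108 - 44943/45083 = 19856*(1/16108) - 44943/45083 = 4964/4027 - 44943/45083 = 42806551/181549241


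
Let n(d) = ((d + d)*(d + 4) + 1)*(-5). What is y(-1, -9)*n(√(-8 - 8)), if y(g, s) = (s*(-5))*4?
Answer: 27900 - 28800*I ≈ 27900.0 - 28800.0*I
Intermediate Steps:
y(g, s) = -20*s (y(g, s) = -5*s*4 = -20*s)
n(d) = -5 - 10*d*(4 + d) (n(d) = ((2*d)*(4 + d) + 1)*(-5) = (2*d*(4 + d) + 1)*(-5) = (1 + 2*d*(4 + d))*(-5) = -5 - 10*d*(4 + d))
y(-1, -9)*n(√(-8 - 8)) = (-20*(-9))*(-5 - 40*√(-8 - 8) - 10*(√(-8 - 8))²) = 180*(-5 - 160*I - 10*(√(-16))²) = 180*(-5 - 160*I - 10*(4*I)²) = 180*(-5 - 160*I - 10*(-16)) = 180*(-5 - 160*I + 160) = 180*(155 - 160*I) = 27900 - 28800*I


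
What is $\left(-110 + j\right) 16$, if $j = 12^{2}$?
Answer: $544$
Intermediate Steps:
$j = 144$
$\left(-110 + j\right) 16 = \left(-110 + 144\right) 16 = 34 \cdot 16 = 544$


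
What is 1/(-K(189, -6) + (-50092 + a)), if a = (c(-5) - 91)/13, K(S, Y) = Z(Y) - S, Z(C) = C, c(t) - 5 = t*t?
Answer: -13/648722 ≈ -2.0039e-5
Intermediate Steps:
c(t) = 5 + t² (c(t) = 5 + t*t = 5 + t²)
K(S, Y) = Y - S
a = -61/13 (a = ((5 + (-5)²) - 91)/13 = ((5 + 25) - 91)/13 = (30 - 91)/13 = (1/13)*(-61) = -61/13 ≈ -4.6923)
1/(-K(189, -6) + (-50092 + a)) = 1/(-(-6 - 1*189) + (-50092 - 61/13)) = 1/(-(-6 - 189) - 651257/13) = 1/(-1*(-195) - 651257/13) = 1/(195 - 651257/13) = 1/(-648722/13) = -13/648722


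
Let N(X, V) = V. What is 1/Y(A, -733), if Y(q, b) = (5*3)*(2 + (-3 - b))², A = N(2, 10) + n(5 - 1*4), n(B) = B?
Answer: 1/8037360 ≈ 1.2442e-7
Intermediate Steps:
A = 11 (A = 10 + (5 - 1*4) = 10 + (5 - 4) = 10 + 1 = 11)
Y(q, b) = 15*(-1 - b)²
1/Y(A, -733) = 1/(15*(1 - 733)²) = 1/(15*(-732)²) = 1/(15*535824) = 1/8037360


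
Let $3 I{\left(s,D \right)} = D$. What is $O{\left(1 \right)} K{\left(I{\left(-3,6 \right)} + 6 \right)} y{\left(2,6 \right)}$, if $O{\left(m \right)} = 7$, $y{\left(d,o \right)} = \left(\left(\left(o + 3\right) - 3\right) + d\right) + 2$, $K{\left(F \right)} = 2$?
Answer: $140$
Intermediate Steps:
$I{\left(s,D \right)} = \frac{D}{3}$
$y{\left(d,o \right)} = 2 + d + o$ ($y{\left(d,o \right)} = \left(\left(\left(3 + o\right) - 3\right) + d\right) + 2 = \left(o + d\right) + 2 = \left(d + o\right) + 2 = 2 + d + o$)
$O{\left(1 \right)} K{\left(I{\left(-3,6 \right)} + 6 \right)} y{\left(2,6 \right)} = 7 \cdot 2 \left(2 + 2 + 6\right) = 14 \cdot 10 = 140$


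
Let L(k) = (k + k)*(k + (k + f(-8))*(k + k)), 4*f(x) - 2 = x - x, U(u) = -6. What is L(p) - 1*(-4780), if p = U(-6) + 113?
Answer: 4950748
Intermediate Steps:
f(x) = 1/2 (f(x) = 1/2 + (x - x)/4 = 1/2 + (1/4)*0 = 1/2 + 0 = 1/2)
p = 107 (p = -6 + 113 = 107)
L(k) = 2*k*(k + 2*k*(1/2 + k)) (L(k) = (k + k)*(k + (k + 1/2)*(k + k)) = (2*k)*(k + (1/2 + k)*(2*k)) = (2*k)*(k + 2*k*(1/2 + k)) = 2*k*(k + 2*k*(1/2 + k)))
L(p) - 1*(-4780) = 4*107**2*(1 + 107) - 1*(-4780) = 4*11449*108 + 4780 = 4945968 + 4780 = 4950748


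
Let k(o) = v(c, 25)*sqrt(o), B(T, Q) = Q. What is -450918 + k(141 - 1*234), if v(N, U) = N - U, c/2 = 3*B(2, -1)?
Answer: -450918 - 31*I*sqrt(93) ≈ -4.5092e+5 - 298.95*I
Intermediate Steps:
c = -6 (c = 2*(3*(-1)) = 2*(-3) = -6)
k(o) = -31*sqrt(o) (k(o) = (-6 - 1*25)*sqrt(o) = (-6 - 25)*sqrt(o) = -31*sqrt(o))
-450918 + k(141 - 1*234) = -450918 - 31*sqrt(141 - 1*234) = -450918 - 31*sqrt(141 - 234) = -450918 - 31*I*sqrt(93)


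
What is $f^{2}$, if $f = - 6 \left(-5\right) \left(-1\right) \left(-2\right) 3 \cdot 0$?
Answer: $0$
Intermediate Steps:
$f = 0$ ($f = - 6 \cdot 5 \left(-2\right) 0 = \left(-6\right) \left(-10\right) 0 = 60 \cdot 0 = 0$)
$f^{2} = 0^{2} = 0$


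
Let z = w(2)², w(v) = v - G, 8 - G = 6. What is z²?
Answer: 0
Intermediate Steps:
G = 2 (G = 8 - 1*6 = 8 - 6 = 2)
w(v) = -2 + v (w(v) = v - 1*2 = v - 2 = -2 + v)
z = 0 (z = (-2 + 2)² = 0² = 0)
z² = 0² = 0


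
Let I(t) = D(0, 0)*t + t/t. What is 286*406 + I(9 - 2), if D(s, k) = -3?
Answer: 116096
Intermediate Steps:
I(t) = 1 - 3*t (I(t) = -3*t + t/t = -3*t + 1 = 1 - 3*t)
286*406 + I(9 - 2) = 286*406 + (1 - 3*(9 - 2)) = 116116 + (1 - 3*7) = 116116 + (1 - 21) = 116116 - 20 = 116096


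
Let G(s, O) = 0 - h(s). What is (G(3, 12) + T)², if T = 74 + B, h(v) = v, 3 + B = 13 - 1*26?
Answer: 3025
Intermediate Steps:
B = -16 (B = -3 + (13 - 1*26) = -3 + (13 - 26) = -3 - 13 = -16)
G(s, O) = -s (G(s, O) = 0 - s = -s)
T = 58 (T = 74 - 16 = 58)
(G(3, 12) + T)² = (-1*3 + 58)² = (-3 + 58)² = 55² = 3025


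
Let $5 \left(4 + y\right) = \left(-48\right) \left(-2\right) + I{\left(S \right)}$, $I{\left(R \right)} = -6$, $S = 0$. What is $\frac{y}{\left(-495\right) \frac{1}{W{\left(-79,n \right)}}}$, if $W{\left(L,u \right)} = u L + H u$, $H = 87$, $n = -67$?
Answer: $\frac{7504}{495} \approx 15.16$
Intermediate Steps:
$W{\left(L,u \right)} = 87 u + L u$ ($W{\left(L,u \right)} = u L + 87 u = L u + 87 u = 87 u + L u$)
$y = 14$ ($y = -4 + \frac{\left(-48\right) \left(-2\right) - 6}{5} = -4 + \frac{96 - 6}{5} = -4 + \frac{1}{5} \cdot 90 = -4 + 18 = 14$)
$\frac{y}{\left(-495\right) \frac{1}{W{\left(-79,n \right)}}} = \frac{14}{\left(-495\right) \frac{1}{\left(-67\right) \left(87 - 79\right)}} = \frac{14}{\left(-495\right) \frac{1}{\left(-67\right) 8}} = \frac{14}{\left(-495\right) \frac{1}{-536}} = \frac{14}{\left(-495\right) \left(- \frac{1}{536}\right)} = \frac{14}{\frac{495}{536}} = 14 \cdot \frac{536}{495} = \frac{7504}{495}$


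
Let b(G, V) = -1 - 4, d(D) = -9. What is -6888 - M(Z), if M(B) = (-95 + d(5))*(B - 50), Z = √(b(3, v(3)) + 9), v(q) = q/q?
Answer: -11880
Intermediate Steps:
v(q) = 1
b(G, V) = -5
Z = 2 (Z = √(-5 + 9) = √4 = 2)
M(B) = 5200 - 104*B (M(B) = (-95 - 9)*(B - 50) = -104*(-50 + B) = 5200 - 104*B)
-6888 - M(Z) = -6888 - (5200 - 104*2) = -6888 - (5200 - 208) = -6888 - 1*4992 = -6888 - 4992 = -11880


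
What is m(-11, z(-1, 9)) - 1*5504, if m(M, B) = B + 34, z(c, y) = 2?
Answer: -5468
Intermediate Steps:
m(M, B) = 34 + B
m(-11, z(-1, 9)) - 1*5504 = (34 + 2) - 1*5504 = 36 - 5504 = -5468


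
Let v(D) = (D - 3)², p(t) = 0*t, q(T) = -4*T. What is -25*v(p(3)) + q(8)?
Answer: -257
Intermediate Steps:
p(t) = 0
v(D) = (-3 + D)²
-25*v(p(3)) + q(8) = -25*(-3 + 0)² - 4*8 = -25*(-3)² - 32 = -25*9 - 32 = -225 - 32 = -257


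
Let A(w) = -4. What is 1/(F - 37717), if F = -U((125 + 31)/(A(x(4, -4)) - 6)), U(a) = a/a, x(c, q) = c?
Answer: -1/37718 ≈ -2.6513e-5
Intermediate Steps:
U(a) = 1
F = -1 (F = -1*1 = -1)
1/(F - 37717) = 1/(-1 - 37717) = 1/(-37718) = -1/37718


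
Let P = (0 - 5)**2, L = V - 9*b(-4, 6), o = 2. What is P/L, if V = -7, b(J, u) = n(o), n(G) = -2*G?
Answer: 25/29 ≈ 0.86207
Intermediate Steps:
b(J, u) = -4 (b(J, u) = -2*2 = -4)
L = 29 (L = -7 - 9*(-4) = -7 + 36 = 29)
P = 25 (P = (-5)**2 = 25)
P/L = 25/29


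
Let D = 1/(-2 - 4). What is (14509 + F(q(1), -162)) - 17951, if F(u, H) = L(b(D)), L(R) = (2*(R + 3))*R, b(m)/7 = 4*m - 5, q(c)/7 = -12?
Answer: -4798/9 ≈ -533.11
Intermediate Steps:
D = -⅙ (D = 1/(-6) = -⅙ ≈ -0.16667)
q(c) = -84 (q(c) = 7*(-12) = -84)
b(m) = -35 + 28*m (b(m) = 7*(4*m - 5) = 7*(-5 + 4*m) = -35 + 28*m)
L(R) = R*(6 + 2*R) (L(R) = (2*(3 + R))*R = (6 + 2*R)*R = R*(6 + 2*R))
F(u, H) = 26180/9 (F(u, H) = 2*(-35 + 28*(-⅙))*(3 + (-35 + 28*(-⅙))) = 2*(-35 - 14/3)*(3 + (-35 - 14/3)) = 2*(-119/3)*(3 - 119/3) = 2*(-119/3)*(-110/3) = 26180/9)
(14509 + F(q(1), -162)) - 17951 = (14509 + 26180/9) - 17951 = 156761/9 - 17951 = -4798/9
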